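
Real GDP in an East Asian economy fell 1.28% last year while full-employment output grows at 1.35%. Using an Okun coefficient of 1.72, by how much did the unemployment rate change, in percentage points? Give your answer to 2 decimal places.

1.53 percentage points

Growth-rate Okun's law: g_Y = g_Y* - β × Δu, so Δu = (g_Y* - g_Y)/β.
Δu = (1.35 + 1.28)/1.72 = 2.63/1.72 = 1.53 percentage points.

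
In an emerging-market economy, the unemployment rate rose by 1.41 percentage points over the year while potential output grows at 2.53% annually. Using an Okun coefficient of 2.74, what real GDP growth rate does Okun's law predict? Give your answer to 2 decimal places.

Growth-rate Okun's law: g_Y = g_Y* - β × Δu.
g_Y = 2.53 - 2.74 × (1.41) = 2.53 - 3.8634 = -1.3334%, i.e. -1.33% to 2 d.p.

-1.33%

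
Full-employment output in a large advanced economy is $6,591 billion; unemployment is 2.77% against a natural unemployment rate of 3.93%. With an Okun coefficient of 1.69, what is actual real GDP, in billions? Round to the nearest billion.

Unemployment gap = 2.77 - 3.93 = -1.16 points, so the output gap is -1.69 × (-1.16) = 1.9604%.
Actual GDP = 6591 × (1 + 1.9604/100) = 6591 × 1.019604 ≈ 6720 billion.

$6,720 billion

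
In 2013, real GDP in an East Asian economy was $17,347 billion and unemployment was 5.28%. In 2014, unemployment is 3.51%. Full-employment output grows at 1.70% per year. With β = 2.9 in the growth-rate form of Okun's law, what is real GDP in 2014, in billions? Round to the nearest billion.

Δu = 3.51 - 5.28 = -1.77 points.
Okun's law (growth form): g_Y = g_Y* - β × Δu = 1.70 - 2.9 × (-1.77) = 1.7 + 5.133 = 6.833%.
Real GDP in the next year = 17347 × (1 + 6.833/100) = 17347 × 1.06833 ≈ 18532 billion.

$18,532 billion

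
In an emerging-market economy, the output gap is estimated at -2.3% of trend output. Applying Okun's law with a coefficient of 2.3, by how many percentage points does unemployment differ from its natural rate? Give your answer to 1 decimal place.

1.0 percentage points

Okun's law: output gap = -β × (u - u*), so u - u* = -(output gap)/β.
u - u* = -(-2.3)/2.3 = 1 percentage point.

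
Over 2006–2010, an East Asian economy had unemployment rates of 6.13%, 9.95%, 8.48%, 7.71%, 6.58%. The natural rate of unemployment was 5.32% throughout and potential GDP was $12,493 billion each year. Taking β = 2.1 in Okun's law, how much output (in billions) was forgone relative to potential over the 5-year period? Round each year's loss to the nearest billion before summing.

Year 2006: gap = -2.1 × (6.13 - 5.32) = -1.701%, loss ≈ 12493 × 1.701/100 ≈ 213.
Year 2007: gap = -2.1 × (9.95 - 5.32) = -9.723%, loss ≈ 12493 × 9.723/100 ≈ 1215.
Year 2008: gap = -2.1 × (8.48 - 5.32) = -6.636%, loss ≈ 12493 × 6.636/100 ≈ 829.
Year 2009: gap = -2.1 × (7.71 - 5.32) = -5.019%, loss ≈ 12493 × 5.019/100 ≈ 627.
Year 2010: gap = -2.1 × (6.58 - 5.32) = -2.646%, loss ≈ 12493 × 2.646/100 ≈ 331.
Total lost output = 213 + 1215 + 829 + 627 + 331 = 3215 billion.

$3,215 billion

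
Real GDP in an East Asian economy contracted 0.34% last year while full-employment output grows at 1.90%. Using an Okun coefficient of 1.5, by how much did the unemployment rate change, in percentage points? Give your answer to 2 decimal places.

Growth-rate Okun's law: g_Y = g_Y* - β × Δu, so Δu = (g_Y* - g_Y)/β.
Δu = (1.9 + 0.34)/1.5 = 2.24/1.5 = 1.49 percentage points.

1.49 percentage points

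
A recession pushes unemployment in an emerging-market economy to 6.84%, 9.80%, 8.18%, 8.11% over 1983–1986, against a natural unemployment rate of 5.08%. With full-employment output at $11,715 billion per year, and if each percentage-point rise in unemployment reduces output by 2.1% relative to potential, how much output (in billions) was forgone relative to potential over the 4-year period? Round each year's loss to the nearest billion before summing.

$3,102 billion

Year 1983: gap = -2.1 × (6.84 - 5.08) = -3.696%, loss ≈ 11715 × 3.696/100 ≈ 433.
Year 1984: gap = -2.1 × (9.8 - 5.08) = -9.912%, loss ≈ 11715 × 9.912/100 ≈ 1161.
Year 1985: gap = -2.1 × (8.18 - 5.08) = -6.51%, loss ≈ 11715 × 6.51/100 ≈ 763.
Year 1986: gap = -2.1 × (8.11 - 5.08) = -6.363%, loss ≈ 11715 × 6.363/100 ≈ 745.
Total lost output = 433 + 1161 + 763 + 745 = 3102 billion.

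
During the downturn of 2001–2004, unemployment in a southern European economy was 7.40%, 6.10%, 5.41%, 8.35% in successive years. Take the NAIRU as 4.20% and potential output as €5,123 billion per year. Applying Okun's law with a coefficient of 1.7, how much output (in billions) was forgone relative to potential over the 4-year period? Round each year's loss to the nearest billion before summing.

€910 billion

Year 2001: gap = -1.7 × (7.4 - 4.2) = -5.44%, loss ≈ 5123 × 5.44/100 ≈ 279.
Year 2002: gap = -1.7 × (6.1 - 4.2) = -3.23%, loss ≈ 5123 × 3.23/100 ≈ 165.
Year 2003: gap = -1.7 × (5.41 - 4.2) = -2.057%, loss ≈ 5123 × 2.057/100 ≈ 105.
Year 2004: gap = -1.7 × (8.35 - 4.2) = -7.055%, loss ≈ 5123 × 7.055/100 ≈ 361.
Total lost output = 279 + 165 + 105 + 361 = 910 billion.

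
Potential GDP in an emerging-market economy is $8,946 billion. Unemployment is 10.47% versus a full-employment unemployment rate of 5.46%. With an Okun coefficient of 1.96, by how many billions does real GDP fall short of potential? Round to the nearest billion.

$878 billion

Output gap = -1.96 × (10.47 - 5.46) = -1.96 × 5.01 = -9.8196%.
Actual GDP ≈ 8946 × 0.901804 ≈ 8068 billion, so the shortfall is 8946 - 8068 = 878 billion.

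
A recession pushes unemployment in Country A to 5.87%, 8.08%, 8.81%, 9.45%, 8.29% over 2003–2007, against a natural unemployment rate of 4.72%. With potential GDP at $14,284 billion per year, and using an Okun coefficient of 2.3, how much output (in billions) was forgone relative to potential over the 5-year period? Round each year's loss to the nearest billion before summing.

Year 2003: gap = -2.3 × (5.87 - 4.72) = -2.645%, loss ≈ 14284 × 2.645/100 ≈ 378.
Year 2004: gap = -2.3 × (8.08 - 4.72) = -7.728%, loss ≈ 14284 × 7.728/100 ≈ 1104.
Year 2005: gap = -2.3 × (8.81 - 4.72) = -9.407%, loss ≈ 14284 × 9.407/100 ≈ 1344.
Year 2006: gap = -2.3 × (9.45 - 4.72) = -10.879%, loss ≈ 14284 × 10.879/100 ≈ 1554.
Year 2007: gap = -2.3 × (8.29 - 4.72) = -8.211%, loss ≈ 14284 × 8.211/100 ≈ 1173.
Total lost output = 378 + 1104 + 1344 + 1554 + 1173 = 5553 billion.

$5,553 billion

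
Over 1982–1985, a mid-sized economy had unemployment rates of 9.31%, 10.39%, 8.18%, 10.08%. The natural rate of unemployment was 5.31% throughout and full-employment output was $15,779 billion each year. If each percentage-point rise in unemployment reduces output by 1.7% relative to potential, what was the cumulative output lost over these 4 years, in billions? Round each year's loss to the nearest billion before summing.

$4,486 billion

Year 1982: gap = -1.7 × (9.31 - 5.31) = -6.8%, loss ≈ 15779 × 6.8/100 ≈ 1073.
Year 1983: gap = -1.7 × (10.39 - 5.31) = -8.636%, loss ≈ 15779 × 8.636/100 ≈ 1363.
Year 1984: gap = -1.7 × (8.18 - 5.31) = -4.879%, loss ≈ 15779 × 4.879/100 ≈ 770.
Year 1985: gap = -1.7 × (10.08 - 5.31) = -8.109%, loss ≈ 15779 × 8.109/100 ≈ 1280.
Total lost output = 1073 + 1363 + 770 + 1280 = 4486 billion.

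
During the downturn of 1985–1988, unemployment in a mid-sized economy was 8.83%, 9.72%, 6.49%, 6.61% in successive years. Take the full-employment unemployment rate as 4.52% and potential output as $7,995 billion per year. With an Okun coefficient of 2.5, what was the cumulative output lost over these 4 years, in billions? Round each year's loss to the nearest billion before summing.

Year 1985: gap = -2.5 × (8.83 - 4.52) = -10.775%, loss ≈ 7995 × 10.775/100 ≈ 861.
Year 1986: gap = -2.5 × (9.72 - 4.52) = -13%, loss ≈ 7995 × 13/100 ≈ 1039.
Year 1987: gap = -2.5 × (6.49 - 4.52) = -4.925%, loss ≈ 7995 × 4.925/100 ≈ 394.
Year 1988: gap = -2.5 × (6.61 - 4.52) = -5.225%, loss ≈ 7995 × 5.225/100 ≈ 418.
Total lost output = 861 + 1039 + 394 + 418 = 2712 billion.

$2,712 billion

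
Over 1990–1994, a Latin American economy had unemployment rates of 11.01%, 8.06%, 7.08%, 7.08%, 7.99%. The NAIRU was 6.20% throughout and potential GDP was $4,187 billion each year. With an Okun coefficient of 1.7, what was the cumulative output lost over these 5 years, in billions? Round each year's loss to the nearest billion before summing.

Year 1990: gap = -1.7 × (11.01 - 6.2) = -8.177%, loss ≈ 4187 × 8.177/100 ≈ 342.
Year 1991: gap = -1.7 × (8.06 - 6.2) = -3.162%, loss ≈ 4187 × 3.162/100 ≈ 132.
Year 1992: gap = -1.7 × (7.08 - 6.2) = -1.496%, loss ≈ 4187 × 1.496/100 ≈ 63.
Year 1993: gap = -1.7 × (7.08 - 6.2) = -1.496%, loss ≈ 4187 × 1.496/100 ≈ 63.
Year 1994: gap = -1.7 × (7.99 - 6.2) = -3.043%, loss ≈ 4187 × 3.043/100 ≈ 127.
Total lost output = 342 + 132 + 63 + 63 + 127 = 727 billion.

$727 billion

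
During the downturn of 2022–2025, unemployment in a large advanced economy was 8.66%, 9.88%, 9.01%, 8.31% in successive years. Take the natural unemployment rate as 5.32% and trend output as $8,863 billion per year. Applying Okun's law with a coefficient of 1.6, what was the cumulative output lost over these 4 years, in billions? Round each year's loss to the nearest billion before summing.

Year 2022: gap = -1.6 × (8.66 - 5.32) = -5.344%, loss ≈ 8863 × 5.344/100 ≈ 474.
Year 2023: gap = -1.6 × (9.88 - 5.32) = -7.296%, loss ≈ 8863 × 7.296/100 ≈ 647.
Year 2024: gap = -1.6 × (9.01 - 5.32) = -5.904%, loss ≈ 8863 × 5.904/100 ≈ 523.
Year 2025: gap = -1.6 × (8.31 - 5.32) = -4.784%, loss ≈ 8863 × 4.784/100 ≈ 424.
Total lost output = 474 + 647 + 523 + 424 = 2068 billion.

$2,068 billion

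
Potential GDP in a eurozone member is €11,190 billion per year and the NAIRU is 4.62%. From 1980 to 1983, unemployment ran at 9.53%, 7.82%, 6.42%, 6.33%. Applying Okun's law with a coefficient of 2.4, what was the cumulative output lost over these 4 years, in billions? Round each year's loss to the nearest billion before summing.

€3,120 billion

Year 1980: gap = -2.4 × (9.53 - 4.62) = -11.784%, loss ≈ 11190 × 11.784/100 ≈ 1319.
Year 1981: gap = -2.4 × (7.82 - 4.62) = -7.68%, loss ≈ 11190 × 7.68/100 ≈ 859.
Year 1982: gap = -2.4 × (6.42 - 4.62) = -4.32%, loss ≈ 11190 × 4.32/100 ≈ 483.
Year 1983: gap = -2.4 × (6.33 - 4.62) = -4.104%, loss ≈ 11190 × 4.104/100 ≈ 459.
Total lost output = 1319 + 859 + 483 + 459 = 3120 billion.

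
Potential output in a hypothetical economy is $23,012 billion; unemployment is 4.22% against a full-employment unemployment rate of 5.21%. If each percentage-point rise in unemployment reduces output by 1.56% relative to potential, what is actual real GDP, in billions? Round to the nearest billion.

$23,367 billion

Unemployment gap = 4.22 - 5.21 = -0.99 points, so the output gap is -1.56 × (-0.99) = 1.5444%.
Actual GDP = 23012 × (1 + 1.5444/100) = 23012 × 1.015444 ≈ 23367 billion.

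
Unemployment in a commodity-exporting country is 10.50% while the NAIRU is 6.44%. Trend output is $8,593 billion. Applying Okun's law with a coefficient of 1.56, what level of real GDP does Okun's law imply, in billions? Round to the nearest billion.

Unemployment gap = 10.5 - 6.44 = 4.06 points, so the output gap is -1.56 × 4.06 = -6.3336%.
Actual GDP = 8593 × (1 - 6.3336/100) = 8593 × 0.936664 ≈ 8049 billion.

$8,049 billion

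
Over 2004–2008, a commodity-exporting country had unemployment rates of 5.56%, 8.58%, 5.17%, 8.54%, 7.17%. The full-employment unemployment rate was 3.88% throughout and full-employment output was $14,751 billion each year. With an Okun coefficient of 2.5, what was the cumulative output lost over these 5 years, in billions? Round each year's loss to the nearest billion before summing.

Year 2004: gap = -2.5 × (5.56 - 3.88) = -4.2%, loss ≈ 14751 × 4.2/100 ≈ 620.
Year 2005: gap = -2.5 × (8.58 - 3.88) = -11.75%, loss ≈ 14751 × 11.75/100 ≈ 1733.
Year 2006: gap = -2.5 × (5.17 - 3.88) = -3.225%, loss ≈ 14751 × 3.225/100 ≈ 476.
Year 2007: gap = -2.5 × (8.54 - 3.88) = -11.65%, loss ≈ 14751 × 11.65/100 ≈ 1718.
Year 2008: gap = -2.5 × (7.17 - 3.88) = -8.225%, loss ≈ 14751 × 8.225/100 ≈ 1213.
Total lost output = 620 + 1733 + 476 + 1718 + 1213 = 5760 billion.

$5,760 billion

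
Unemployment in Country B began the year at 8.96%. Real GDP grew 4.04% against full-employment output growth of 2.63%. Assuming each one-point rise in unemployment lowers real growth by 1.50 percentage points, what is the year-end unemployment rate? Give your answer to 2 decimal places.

8.02%

Growth-rate Okun's law: g_Y = g_Y* - β × Δu, so Δu = (g_Y* - g_Y)/β.
Δu = (2.63 - 4.04)/1.50 = -1.41/1.50 = -0.94 percentage points.
Year-end unemployment = 8.96 - 0.94 = 8.02%.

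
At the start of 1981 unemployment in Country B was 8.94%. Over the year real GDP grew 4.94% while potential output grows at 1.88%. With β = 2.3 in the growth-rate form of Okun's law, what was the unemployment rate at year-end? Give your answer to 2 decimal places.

Growth-rate Okun's law: g_Y = g_Y* - β × Δu, so Δu = (g_Y* - g_Y)/β.
Δu = (1.88 - 4.94)/2.3 = -3.06/2.3 = -1.33 percentage points.
Year-end unemployment = 8.94 - 1.33 = 7.61%.

7.61%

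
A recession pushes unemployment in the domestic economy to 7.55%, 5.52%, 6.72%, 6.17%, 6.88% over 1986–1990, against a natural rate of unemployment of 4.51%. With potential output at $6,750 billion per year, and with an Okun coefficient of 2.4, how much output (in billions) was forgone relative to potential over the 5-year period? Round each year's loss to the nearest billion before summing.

Year 1986: gap = -2.4 × (7.55 - 4.51) = -7.296%, loss ≈ 6750 × 7.296/100 ≈ 492.
Year 1987: gap = -2.4 × (5.52 - 4.51) = -2.424%, loss ≈ 6750 × 2.424/100 ≈ 164.
Year 1988: gap = -2.4 × (6.72 - 4.51) = -5.304%, loss ≈ 6750 × 5.304/100 ≈ 358.
Year 1989: gap = -2.4 × (6.17 - 4.51) = -3.984%, loss ≈ 6750 × 3.984/100 ≈ 269.
Year 1990: gap = -2.4 × (6.88 - 4.51) = -5.688%, loss ≈ 6750 × 5.688/100 ≈ 384.
Total lost output = 492 + 164 + 358 + 269 + 384 = 1667 billion.

$1,667 billion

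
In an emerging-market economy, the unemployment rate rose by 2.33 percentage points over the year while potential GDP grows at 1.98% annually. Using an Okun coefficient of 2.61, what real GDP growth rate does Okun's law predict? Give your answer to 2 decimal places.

Growth-rate Okun's law: g_Y = g_Y* - β × Δu.
g_Y = 1.98 - 2.61 × (2.33) = 1.98 - 6.0813 = -4.1013%, i.e. -4.10% to 2 d.p.

-4.10%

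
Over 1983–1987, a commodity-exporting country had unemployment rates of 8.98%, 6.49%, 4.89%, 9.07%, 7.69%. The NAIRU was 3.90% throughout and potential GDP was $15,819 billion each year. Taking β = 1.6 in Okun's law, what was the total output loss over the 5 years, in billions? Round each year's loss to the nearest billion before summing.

$4,461 billion

Year 1983: gap = -1.6 × (8.98 - 3.9) = -8.128%, loss ≈ 15819 × 8.128/100 ≈ 1286.
Year 1984: gap = -1.6 × (6.49 - 3.9) = -4.144%, loss ≈ 15819 × 4.144/100 ≈ 656.
Year 1985: gap = -1.6 × (4.89 - 3.9) = -1.584%, loss ≈ 15819 × 1.584/100 ≈ 251.
Year 1986: gap = -1.6 × (9.07 - 3.9) = -8.272%, loss ≈ 15819 × 8.272/100 ≈ 1309.
Year 1987: gap = -1.6 × (7.69 - 3.9) = -6.064%, loss ≈ 15819 × 6.064/100 ≈ 959.
Total lost output = 1286 + 656 + 251 + 1309 + 959 = 4461 billion.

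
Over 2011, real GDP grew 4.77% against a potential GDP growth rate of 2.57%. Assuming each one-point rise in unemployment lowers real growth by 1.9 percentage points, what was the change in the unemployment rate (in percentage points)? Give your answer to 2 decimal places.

-1.16 percentage points

Growth-rate Okun's law: g_Y = g_Y* - β × Δu, so Δu = (g_Y* - g_Y)/β.
Δu = (2.57 - 4.77)/1.9 = -2.2/1.9 = -1.16 percentage points.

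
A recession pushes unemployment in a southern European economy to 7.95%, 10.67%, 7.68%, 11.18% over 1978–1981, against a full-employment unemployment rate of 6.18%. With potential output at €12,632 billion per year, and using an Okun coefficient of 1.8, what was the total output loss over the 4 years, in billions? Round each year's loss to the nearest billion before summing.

€2,901 billion

Year 1978: gap = -1.8 × (7.95 - 6.18) = -3.186%, loss ≈ 12632 × 3.186/100 ≈ 402.
Year 1979: gap = -1.8 × (10.67 - 6.18) = -8.082%, loss ≈ 12632 × 8.082/100 ≈ 1021.
Year 1980: gap = -1.8 × (7.68 - 6.18) = -2.7%, loss ≈ 12632 × 2.7/100 ≈ 341.
Year 1981: gap = -1.8 × (11.18 - 6.18) = -9%, loss ≈ 12632 × 9/100 ≈ 1137.
Total lost output = 402 + 1021 + 341 + 1137 = 2901 billion.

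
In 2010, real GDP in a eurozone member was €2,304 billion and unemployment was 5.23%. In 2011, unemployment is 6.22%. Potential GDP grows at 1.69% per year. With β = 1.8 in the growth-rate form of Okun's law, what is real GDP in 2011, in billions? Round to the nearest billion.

Δu = 6.22 - 5.23 = 0.99 points.
Okun's law (growth form): g_Y = g_Y* - β × Δu = 1.69 - 1.8 × (0.99) = 1.69 - 1.782 = -0.092%.
Real GDP in the next year = 2304 × (1 - 0.092/100) = 2304 × 0.99908 ≈ 2302 billion.

€2,302 billion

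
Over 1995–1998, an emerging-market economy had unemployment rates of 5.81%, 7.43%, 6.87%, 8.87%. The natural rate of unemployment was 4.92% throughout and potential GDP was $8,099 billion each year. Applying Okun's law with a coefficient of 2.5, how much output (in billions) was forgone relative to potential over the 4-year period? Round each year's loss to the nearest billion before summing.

Year 1995: gap = -2.5 × (5.81 - 4.92) = -2.225%, loss ≈ 8099 × 2.225/100 ≈ 180.
Year 1996: gap = -2.5 × (7.43 - 4.92) = -6.275%, loss ≈ 8099 × 6.275/100 ≈ 508.
Year 1997: gap = -2.5 × (6.87 - 4.92) = -4.875%, loss ≈ 8099 × 4.875/100 ≈ 395.
Year 1998: gap = -2.5 × (8.87 - 4.92) = -9.875%, loss ≈ 8099 × 9.875/100 ≈ 800.
Total lost output = 180 + 508 + 395 + 800 = 1883 billion.

$1,883 billion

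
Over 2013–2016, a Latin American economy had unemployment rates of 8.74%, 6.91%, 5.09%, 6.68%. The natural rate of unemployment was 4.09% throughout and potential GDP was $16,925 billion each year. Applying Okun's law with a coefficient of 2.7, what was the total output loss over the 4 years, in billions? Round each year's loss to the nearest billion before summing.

$5,055 billion

Year 2013: gap = -2.7 × (8.74 - 4.09) = -12.555%, loss ≈ 16925 × 12.555/100 ≈ 2125.
Year 2014: gap = -2.7 × (6.91 - 4.09) = -7.614%, loss ≈ 16925 × 7.614/100 ≈ 1289.
Year 2015: gap = -2.7 × (5.09 - 4.09) = -2.7%, loss ≈ 16925 × 2.7/100 ≈ 457.
Year 2016: gap = -2.7 × (6.68 - 4.09) = -6.993%, loss ≈ 16925 × 6.993/100 ≈ 1184.
Total lost output = 2125 + 1289 + 457 + 1184 = 5055 billion.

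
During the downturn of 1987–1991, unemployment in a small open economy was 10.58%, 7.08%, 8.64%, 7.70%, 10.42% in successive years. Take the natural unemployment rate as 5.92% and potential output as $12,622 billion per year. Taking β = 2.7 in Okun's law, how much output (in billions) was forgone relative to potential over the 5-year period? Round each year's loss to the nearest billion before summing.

$5,051 billion

Year 1987: gap = -2.7 × (10.58 - 5.92) = -12.582%, loss ≈ 12622 × 12.582/100 ≈ 1588.
Year 1988: gap = -2.7 × (7.08 - 5.92) = -3.132%, loss ≈ 12622 × 3.132/100 ≈ 395.
Year 1989: gap = -2.7 × (8.64 - 5.92) = -7.344%, loss ≈ 12622 × 7.344/100 ≈ 927.
Year 1990: gap = -2.7 × (7.7 - 5.92) = -4.806%, loss ≈ 12622 × 4.806/100 ≈ 607.
Year 1991: gap = -2.7 × (10.42 - 5.92) = -12.15%, loss ≈ 12622 × 12.15/100 ≈ 1534.
Total lost output = 1588 + 395 + 927 + 607 + 1534 = 5051 billion.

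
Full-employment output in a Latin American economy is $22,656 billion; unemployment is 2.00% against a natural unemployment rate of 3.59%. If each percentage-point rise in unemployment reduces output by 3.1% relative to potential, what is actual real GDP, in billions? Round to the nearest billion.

Unemployment gap = 2 - 3.59 = -1.59 points, so the output gap is -3.1 × (-1.59) = 4.929%.
Actual GDP = 22656 × (1 + 4.929/100) = 22656 × 1.04929 ≈ 23773 billion.

$23,773 billion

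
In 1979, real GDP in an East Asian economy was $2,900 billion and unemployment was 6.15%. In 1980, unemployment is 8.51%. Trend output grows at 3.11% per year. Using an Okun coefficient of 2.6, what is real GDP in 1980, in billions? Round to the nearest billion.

$2,812 billion

Δu = 8.51 - 6.15 = 2.36 points.
Okun's law (growth form): g_Y = g_Y* - β × Δu = 3.11 - 2.6 × (2.36) = 3.11 - 6.136 = -3.026%.
Real GDP in the next year = 2900 × (1 - 3.026/100) = 2900 × 0.96974 ≈ 2812 billion.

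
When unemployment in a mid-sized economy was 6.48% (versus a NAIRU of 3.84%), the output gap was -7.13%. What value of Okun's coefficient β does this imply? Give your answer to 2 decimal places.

β ≈ 2.70

Okun's law: output gap = -β × (u - u*).
-7.13 = -β × (6.48 - 3.84) = -β × 2.64, so β = 7.13/2.64 = 2.70.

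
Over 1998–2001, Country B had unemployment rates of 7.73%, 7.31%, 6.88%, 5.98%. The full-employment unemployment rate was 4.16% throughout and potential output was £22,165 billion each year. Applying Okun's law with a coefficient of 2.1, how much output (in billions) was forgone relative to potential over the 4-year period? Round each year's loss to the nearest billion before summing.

£5,241 billion

Year 1998: gap = -2.1 × (7.73 - 4.16) = -7.497%, loss ≈ 22165 × 7.497/100 ≈ 1662.
Year 1999: gap = -2.1 × (7.31 - 4.16) = -6.615%, loss ≈ 22165 × 6.615/100 ≈ 1466.
Year 2000: gap = -2.1 × (6.88 - 4.16) = -5.712%, loss ≈ 22165 × 5.712/100 ≈ 1266.
Year 2001: gap = -2.1 × (5.98 - 4.16) = -3.822%, loss ≈ 22165 × 3.822/100 ≈ 847.
Total lost output = 1662 + 1466 + 1266 + 847 = 5241 billion.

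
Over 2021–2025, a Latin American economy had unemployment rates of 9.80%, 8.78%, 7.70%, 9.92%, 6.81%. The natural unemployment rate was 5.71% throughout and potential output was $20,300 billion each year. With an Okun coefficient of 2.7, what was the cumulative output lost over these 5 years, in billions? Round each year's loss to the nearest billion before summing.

$7,927 billion

Year 2021: gap = -2.7 × (9.8 - 5.71) = -11.043%, loss ≈ 20300 × 11.043/100 ≈ 2242.
Year 2022: gap = -2.7 × (8.78 - 5.71) = -8.289%, loss ≈ 20300 × 8.289/100 ≈ 1683.
Year 2023: gap = -2.7 × (7.7 - 5.71) = -5.373%, loss ≈ 20300 × 5.373/100 ≈ 1091.
Year 2024: gap = -2.7 × (9.92 - 5.71) = -11.367%, loss ≈ 20300 × 11.367/100 ≈ 2308.
Year 2025: gap = -2.7 × (6.81 - 5.71) = -2.97%, loss ≈ 20300 × 2.97/100 ≈ 603.
Total lost output = 2242 + 1683 + 1091 + 2308 + 603 = 7927 billion.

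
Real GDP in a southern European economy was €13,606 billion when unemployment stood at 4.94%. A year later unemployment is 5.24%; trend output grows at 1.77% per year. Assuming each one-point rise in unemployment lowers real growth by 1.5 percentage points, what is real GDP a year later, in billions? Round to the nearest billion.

€13,786 billion

Δu = 5.24 - 4.94 = 0.3 points.
Okun's law (growth form): g_Y = g_Y* - β × Δu = 1.77 - 1.5 × (0.30) = 1.77 - 0.45 = 1.32%.
Real GDP in the next year = 13606 × (1 + 1.32/100) = 13606 × 1.0132 ≈ 13786 billion.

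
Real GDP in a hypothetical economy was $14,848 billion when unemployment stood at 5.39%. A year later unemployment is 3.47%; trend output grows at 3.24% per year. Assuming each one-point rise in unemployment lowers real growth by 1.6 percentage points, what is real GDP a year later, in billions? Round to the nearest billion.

$15,785 billion

Δu = 3.47 - 5.39 = -1.92 points.
Okun's law (growth form): g_Y = g_Y* - β × Δu = 3.24 - 1.6 × (-1.92) = 3.24 + 3.072 = 6.312%.
Real GDP in the next year = 14848 × (1 + 6.312/100) = 14848 × 1.06312 ≈ 15785 billion.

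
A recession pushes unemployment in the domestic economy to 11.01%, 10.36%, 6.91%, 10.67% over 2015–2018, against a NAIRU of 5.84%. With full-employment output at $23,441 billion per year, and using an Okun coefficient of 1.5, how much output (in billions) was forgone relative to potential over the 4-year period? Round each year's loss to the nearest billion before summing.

$5,481 billion

Year 2015: gap = -1.5 × (11.01 - 5.84) = -7.755%, loss ≈ 23441 × 7.755/100 ≈ 1818.
Year 2016: gap = -1.5 × (10.36 - 5.84) = -6.78%, loss ≈ 23441 × 6.78/100 ≈ 1589.
Year 2017: gap = -1.5 × (6.91 - 5.84) = -1.605%, loss ≈ 23441 × 1.605/100 ≈ 376.
Year 2018: gap = -1.5 × (10.67 - 5.84) = -7.245%, loss ≈ 23441 × 7.245/100 ≈ 1698.
Total lost output = 1818 + 1589 + 376 + 1698 = 5481 billion.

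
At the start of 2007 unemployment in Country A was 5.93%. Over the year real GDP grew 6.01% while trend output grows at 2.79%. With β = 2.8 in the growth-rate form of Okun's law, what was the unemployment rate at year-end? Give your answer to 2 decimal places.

Growth-rate Okun's law: g_Y = g_Y* - β × Δu, so Δu = (g_Y* - g_Y)/β.
Δu = (2.79 - 6.01)/2.8 = -3.22/2.8 = -1.15 percentage points.
Year-end unemployment = 5.93 - 1.15 = 4.78%.

4.78%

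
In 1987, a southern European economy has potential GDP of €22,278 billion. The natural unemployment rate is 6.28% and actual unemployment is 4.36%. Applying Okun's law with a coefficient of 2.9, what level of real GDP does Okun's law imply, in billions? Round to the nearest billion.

€23,518 billion

Unemployment gap = 4.36 - 6.28 = -1.92 points, so the output gap is -2.9 × (-1.92) = 5.568%.
Actual GDP = 22278 × (1 + 5.568/100) = 22278 × 1.05568 ≈ 23518 billion.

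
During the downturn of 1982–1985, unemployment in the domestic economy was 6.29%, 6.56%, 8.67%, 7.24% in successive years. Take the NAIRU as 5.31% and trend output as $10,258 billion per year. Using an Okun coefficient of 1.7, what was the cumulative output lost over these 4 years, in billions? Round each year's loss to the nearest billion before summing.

$1,312 billion

Year 1982: gap = -1.7 × (6.29 - 5.31) = -1.666%, loss ≈ 10258 × 1.666/100 ≈ 171.
Year 1983: gap = -1.7 × (6.56 - 5.31) = -2.125%, loss ≈ 10258 × 2.125/100 ≈ 218.
Year 1984: gap = -1.7 × (8.67 - 5.31) = -5.712%, loss ≈ 10258 × 5.712/100 ≈ 586.
Year 1985: gap = -1.7 × (7.24 - 5.31) = -3.281%, loss ≈ 10258 × 3.281/100 ≈ 337.
Total lost output = 171 + 218 + 586 + 337 = 1312 billion.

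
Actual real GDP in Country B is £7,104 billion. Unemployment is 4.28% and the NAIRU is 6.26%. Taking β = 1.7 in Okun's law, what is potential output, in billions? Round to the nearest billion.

£6,873 billion

Unemployment gap = 4.28 - 6.26 = -1.98 points, so output gap = -1.7 × (-1.98) = 3.366%.
Since Y = Y* × (1 + gap/100), Y* = 7104/1.03366 ≈ 6873 billion.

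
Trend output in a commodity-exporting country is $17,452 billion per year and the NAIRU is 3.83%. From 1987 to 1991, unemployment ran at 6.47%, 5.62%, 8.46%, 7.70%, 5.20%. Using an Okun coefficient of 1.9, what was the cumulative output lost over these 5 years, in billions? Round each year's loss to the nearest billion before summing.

Year 1987: gap = -1.9 × (6.47 - 3.83) = -5.016%, loss ≈ 17452 × 5.016/100 ≈ 875.
Year 1988: gap = -1.9 × (5.62 - 3.83) = -3.401%, loss ≈ 17452 × 3.401/100 ≈ 594.
Year 1989: gap = -1.9 × (8.46 - 3.83) = -8.797%, loss ≈ 17452 × 8.797/100 ≈ 1535.
Year 1990: gap = -1.9 × (7.7 - 3.83) = -7.353%, loss ≈ 17452 × 7.353/100 ≈ 1283.
Year 1991: gap = -1.9 × (5.2 - 3.83) = -2.603%, loss ≈ 17452 × 2.603/100 ≈ 454.
Total lost output = 875 + 594 + 1535 + 1283 + 454 = 4741 billion.

$4,741 billion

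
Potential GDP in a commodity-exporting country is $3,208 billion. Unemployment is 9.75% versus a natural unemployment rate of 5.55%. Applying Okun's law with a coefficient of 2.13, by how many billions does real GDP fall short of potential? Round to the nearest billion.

Output gap = -2.13 × (9.75 - 5.55) = -2.13 × 4.2 = -8.946%.
Actual GDP ≈ 3208 × 0.91054 ≈ 2921 billion, so the shortfall is 3208 - 2921 = 287 billion.

$287 billion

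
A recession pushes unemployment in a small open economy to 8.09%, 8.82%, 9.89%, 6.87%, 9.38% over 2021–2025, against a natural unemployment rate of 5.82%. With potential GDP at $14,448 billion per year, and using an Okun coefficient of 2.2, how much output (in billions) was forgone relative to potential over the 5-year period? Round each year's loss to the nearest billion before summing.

$4,436 billion

Year 2021: gap = -2.2 × (8.09 - 5.82) = -4.994%, loss ≈ 14448 × 4.994/100 ≈ 722.
Year 2022: gap = -2.2 × (8.82 - 5.82) = -6.6%, loss ≈ 14448 × 6.6/100 ≈ 954.
Year 2023: gap = -2.2 × (9.89 - 5.82) = -8.954%, loss ≈ 14448 × 8.954/100 ≈ 1294.
Year 2024: gap = -2.2 × (6.87 - 5.82) = -2.31%, loss ≈ 14448 × 2.31/100 ≈ 334.
Year 2025: gap = -2.2 × (9.38 - 5.82) = -7.832%, loss ≈ 14448 × 7.832/100 ≈ 1132.
Total lost output = 722 + 954 + 1294 + 334 + 1132 = 4436 billion.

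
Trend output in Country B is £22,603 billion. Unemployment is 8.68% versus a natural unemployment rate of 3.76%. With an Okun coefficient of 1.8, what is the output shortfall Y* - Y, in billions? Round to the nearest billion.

Output gap = -1.8 × (8.68 - 3.76) = -1.8 × 4.92 = -8.856%.
Actual GDP ≈ 22603 × 0.91144 ≈ 20601 billion, so the shortfall is 22603 - 20601 = 2002 billion.

£2,002 billion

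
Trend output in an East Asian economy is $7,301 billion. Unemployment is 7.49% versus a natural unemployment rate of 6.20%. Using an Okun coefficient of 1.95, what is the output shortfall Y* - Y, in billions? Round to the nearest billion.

Output gap = -1.95 × (7.49 - 6.2) = -1.95 × 1.29 = -2.5155%.
Actual GDP ≈ 7301 × 0.974845 ≈ 7117 billion, so the shortfall is 7301 - 7117 = 184 billion.

$184 billion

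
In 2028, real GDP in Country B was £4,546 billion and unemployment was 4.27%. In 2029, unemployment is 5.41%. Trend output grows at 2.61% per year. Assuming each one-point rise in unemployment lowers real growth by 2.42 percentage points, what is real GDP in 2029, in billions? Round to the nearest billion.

Δu = 5.41 - 4.27 = 1.14 points.
Okun's law (growth form): g_Y = g_Y* - β × Δu = 2.61 - 2.42 × (1.14) = 2.61 - 2.7588 = -0.1488%.
Real GDP in the next year = 4546 × (1 - 0.1488/100) = 4546 × 0.998512 ≈ 4539 billion.

£4,539 billion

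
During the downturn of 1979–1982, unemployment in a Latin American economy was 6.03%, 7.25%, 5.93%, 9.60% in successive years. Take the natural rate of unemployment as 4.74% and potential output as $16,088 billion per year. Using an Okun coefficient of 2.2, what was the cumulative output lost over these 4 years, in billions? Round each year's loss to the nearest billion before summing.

Year 1979: gap = -2.2 × (6.03 - 4.74) = -2.838%, loss ≈ 16088 × 2.838/100 ≈ 457.
Year 1980: gap = -2.2 × (7.25 - 4.74) = -5.522%, loss ≈ 16088 × 5.522/100 ≈ 888.
Year 1981: gap = -2.2 × (5.93 - 4.74) = -2.618%, loss ≈ 16088 × 2.618/100 ≈ 421.
Year 1982: gap = -2.2 × (9.6 - 4.74) = -10.692%, loss ≈ 16088 × 10.692/100 ≈ 1720.
Total lost output = 457 + 888 + 421 + 1720 = 3486 billion.

$3,486 billion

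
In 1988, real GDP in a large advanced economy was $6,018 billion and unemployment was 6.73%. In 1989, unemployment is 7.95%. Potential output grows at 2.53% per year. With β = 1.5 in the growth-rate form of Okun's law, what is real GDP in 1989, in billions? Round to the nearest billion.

$6,060 billion

Δu = 7.95 - 6.73 = 1.22 points.
Okun's law (growth form): g_Y = g_Y* - β × Δu = 2.53 - 1.5 × (1.22) = 2.53 - 1.83 = 0.7%.
Real GDP in the next year = 6018 × (1 + 0.7/100) = 6018 × 1.007 ≈ 6060 billion.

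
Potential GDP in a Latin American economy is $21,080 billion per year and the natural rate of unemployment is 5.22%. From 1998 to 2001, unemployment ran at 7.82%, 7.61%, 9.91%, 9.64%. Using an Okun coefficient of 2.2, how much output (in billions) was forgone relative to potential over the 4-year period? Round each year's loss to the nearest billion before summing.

Year 1998: gap = -2.2 × (7.82 - 5.22) = -5.72%, loss ≈ 21080 × 5.72/100 ≈ 1206.
Year 1999: gap = -2.2 × (7.61 - 5.22) = -5.258%, loss ≈ 21080 × 5.258/100 ≈ 1108.
Year 2000: gap = -2.2 × (9.91 - 5.22) = -10.318%, loss ≈ 21080 × 10.318/100 ≈ 2175.
Year 2001: gap = -2.2 × (9.64 - 5.22) = -9.724%, loss ≈ 21080 × 9.724/100 ≈ 2050.
Total lost output = 1206 + 1108 + 2175 + 2050 = 6539 billion.

$6,539 billion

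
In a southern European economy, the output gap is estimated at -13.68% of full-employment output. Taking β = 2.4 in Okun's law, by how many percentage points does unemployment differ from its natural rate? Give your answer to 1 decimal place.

Okun's law: output gap = -β × (u - u*), so u - u* = -(output gap)/β.
u - u* = -(-13.68)/2.4 = 5.7 percentage points.

5.7 percentage points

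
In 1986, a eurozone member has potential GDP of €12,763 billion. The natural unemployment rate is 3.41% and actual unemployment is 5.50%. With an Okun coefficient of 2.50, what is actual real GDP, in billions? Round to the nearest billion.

Unemployment gap = 5.5 - 3.41 = 2.09 points, so the output gap is -2.5 × 2.09 = -5.225%.
Actual GDP = 12763 × (1 - 5.225/100) = 12763 × 0.94775 ≈ 12096 billion.

€12,096 billion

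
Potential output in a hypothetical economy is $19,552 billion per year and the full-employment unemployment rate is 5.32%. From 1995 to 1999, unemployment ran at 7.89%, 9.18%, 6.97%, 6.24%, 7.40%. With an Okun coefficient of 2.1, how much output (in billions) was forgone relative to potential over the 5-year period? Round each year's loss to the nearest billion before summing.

Year 1995: gap = -2.1 × (7.89 - 5.32) = -5.397%, loss ≈ 19552 × 5.397/100 ≈ 1055.
Year 1996: gap = -2.1 × (9.18 - 5.32) = -8.106%, loss ≈ 19552 × 8.106/100 ≈ 1585.
Year 1997: gap = -2.1 × (6.97 - 5.32) = -3.465%, loss ≈ 19552 × 3.465/100 ≈ 677.
Year 1998: gap = -2.1 × (6.24 - 5.32) = -1.932%, loss ≈ 19552 × 1.932/100 ≈ 378.
Year 1999: gap = -2.1 × (7.4 - 5.32) = -4.368%, loss ≈ 19552 × 4.368/100 ≈ 854.
Total lost output = 1055 + 1585 + 677 + 378 + 854 = 4549 billion.

$4,549 billion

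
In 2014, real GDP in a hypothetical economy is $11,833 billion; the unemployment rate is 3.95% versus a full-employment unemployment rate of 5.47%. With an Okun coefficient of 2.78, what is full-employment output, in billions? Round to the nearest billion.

Unemployment gap = 3.95 - 5.47 = -1.52 points, so output gap = -2.78 × (-1.52) = 4.2256%.
Since Y = Y* × (1 + gap/100), Y* = 11833/1.042256 ≈ 11353 billion.

$11,353 billion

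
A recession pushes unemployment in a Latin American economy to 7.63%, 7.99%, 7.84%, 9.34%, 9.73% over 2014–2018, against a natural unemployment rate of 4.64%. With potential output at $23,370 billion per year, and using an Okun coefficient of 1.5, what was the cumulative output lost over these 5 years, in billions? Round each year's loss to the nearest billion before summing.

Year 2014: gap = -1.5 × (7.63 - 4.64) = -4.485%, loss ≈ 23370 × 4.485/100 ≈ 1048.
Year 2015: gap = -1.5 × (7.99 - 4.64) = -5.025%, loss ≈ 23370 × 5.025/100 ≈ 1174.
Year 2016: gap = -1.5 × (7.84 - 4.64) = -4.8%, loss ≈ 23370 × 4.8/100 ≈ 1122.
Year 2017: gap = -1.5 × (9.34 - 4.64) = -7.05%, loss ≈ 23370 × 7.05/100 ≈ 1648.
Year 2018: gap = -1.5 × (9.73 - 4.64) = -7.635%, loss ≈ 23370 × 7.635/100 ≈ 1784.
Total lost output = 1048 + 1174 + 1122 + 1648 + 1784 = 6776 billion.

$6,776 billion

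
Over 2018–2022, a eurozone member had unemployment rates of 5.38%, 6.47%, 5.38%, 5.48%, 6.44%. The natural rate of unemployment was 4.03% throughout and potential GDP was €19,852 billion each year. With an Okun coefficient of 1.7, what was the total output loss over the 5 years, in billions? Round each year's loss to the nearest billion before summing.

€3,037 billion

Year 2018: gap = -1.7 × (5.38 - 4.03) = -2.295%, loss ≈ 19852 × 2.295/100 ≈ 456.
Year 2019: gap = -1.7 × (6.47 - 4.03) = -4.148%, loss ≈ 19852 × 4.148/100 ≈ 823.
Year 2020: gap = -1.7 × (5.38 - 4.03) = -2.295%, loss ≈ 19852 × 2.295/100 ≈ 456.
Year 2021: gap = -1.7 × (5.48 - 4.03) = -2.465%, loss ≈ 19852 × 2.465/100 ≈ 489.
Year 2022: gap = -1.7 × (6.44 - 4.03) = -4.097%, loss ≈ 19852 × 4.097/100 ≈ 813.
Total lost output = 456 + 823 + 456 + 489 + 813 = 3037 billion.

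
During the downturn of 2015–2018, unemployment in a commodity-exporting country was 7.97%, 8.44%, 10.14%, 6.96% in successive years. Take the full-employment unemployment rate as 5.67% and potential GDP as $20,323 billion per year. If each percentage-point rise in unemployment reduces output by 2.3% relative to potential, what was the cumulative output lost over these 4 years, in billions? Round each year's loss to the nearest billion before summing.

Year 2015: gap = -2.3 × (7.97 - 5.67) = -5.29%, loss ≈ 20323 × 5.29/100 ≈ 1075.
Year 2016: gap = -2.3 × (8.44 - 5.67) = -6.371%, loss ≈ 20323 × 6.371/100 ≈ 1295.
Year 2017: gap = -2.3 × (10.14 - 5.67) = -10.281%, loss ≈ 20323 × 10.281/100 ≈ 2089.
Year 2018: gap = -2.3 × (6.96 - 5.67) = -2.967%, loss ≈ 20323 × 2.967/100 ≈ 603.
Total lost output = 1075 + 1295 + 2089 + 603 = 5062 billion.

$5,062 billion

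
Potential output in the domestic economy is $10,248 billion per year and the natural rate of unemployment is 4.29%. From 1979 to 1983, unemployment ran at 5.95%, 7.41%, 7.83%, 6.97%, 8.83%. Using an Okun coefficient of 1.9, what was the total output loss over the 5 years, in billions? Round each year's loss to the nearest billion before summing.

Year 1979: gap = -1.9 × (5.95 - 4.29) = -3.154%, loss ≈ 10248 × 3.154/100 ≈ 323.
Year 1980: gap = -1.9 × (7.41 - 4.29) = -5.928%, loss ≈ 10248 × 5.928/100 ≈ 608.
Year 1981: gap = -1.9 × (7.83 - 4.29) = -6.726%, loss ≈ 10248 × 6.726/100 ≈ 689.
Year 1982: gap = -1.9 × (6.97 - 4.29) = -5.092%, loss ≈ 10248 × 5.092/100 ≈ 522.
Year 1983: gap = -1.9 × (8.83 - 4.29) = -8.626%, loss ≈ 10248 × 8.626/100 ≈ 884.
Total lost output = 323 + 608 + 689 + 522 + 884 = 3026 billion.

$3,026 billion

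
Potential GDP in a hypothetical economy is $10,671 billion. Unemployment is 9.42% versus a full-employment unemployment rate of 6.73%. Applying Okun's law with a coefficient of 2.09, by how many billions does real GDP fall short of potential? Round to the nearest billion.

Output gap = -2.09 × (9.42 - 6.73) = -2.09 × 2.69 = -5.6221%.
Actual GDP ≈ 10671 × 0.943779 ≈ 10071 billion, so the shortfall is 10671 - 10071 = 600 billion.

$600 billion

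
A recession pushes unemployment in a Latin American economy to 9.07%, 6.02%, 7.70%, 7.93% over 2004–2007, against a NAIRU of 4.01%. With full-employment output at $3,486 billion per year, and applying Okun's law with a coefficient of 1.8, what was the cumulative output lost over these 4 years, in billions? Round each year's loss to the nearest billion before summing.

Year 2004: gap = -1.8 × (9.07 - 4.01) = -9.108%, loss ≈ 3486 × 9.108/100 ≈ 318.
Year 2005: gap = -1.8 × (6.02 - 4.01) = -3.618%, loss ≈ 3486 × 3.618/100 ≈ 126.
Year 2006: gap = -1.8 × (7.7 - 4.01) = -6.642%, loss ≈ 3486 × 6.642/100 ≈ 232.
Year 2007: gap = -1.8 × (7.93 - 4.01) = -7.056%, loss ≈ 3486 × 7.056/100 ≈ 246.
Total lost output = 318 + 126 + 232 + 246 = 922 billion.

$922 billion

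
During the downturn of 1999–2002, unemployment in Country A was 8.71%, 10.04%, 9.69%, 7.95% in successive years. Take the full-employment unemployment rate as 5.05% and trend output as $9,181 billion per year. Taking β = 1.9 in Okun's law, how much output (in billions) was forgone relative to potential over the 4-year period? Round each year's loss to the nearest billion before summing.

$2,823 billion

Year 1999: gap = -1.9 × (8.71 - 5.05) = -6.954%, loss ≈ 9181 × 6.954/100 ≈ 638.
Year 2000: gap = -1.9 × (10.04 - 5.05) = -9.481%, loss ≈ 9181 × 9.481/100 ≈ 870.
Year 2001: gap = -1.9 × (9.69 - 5.05) = -8.816%, loss ≈ 9181 × 8.816/100 ≈ 809.
Year 2002: gap = -1.9 × (7.95 - 5.05) = -5.51%, loss ≈ 9181 × 5.51/100 ≈ 506.
Total lost output = 638 + 870 + 809 + 506 = 2823 billion.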